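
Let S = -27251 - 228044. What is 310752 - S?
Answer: 566047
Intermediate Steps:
S = -255295
310752 - S = 310752 - 1*(-255295) = 310752 + 255295 = 566047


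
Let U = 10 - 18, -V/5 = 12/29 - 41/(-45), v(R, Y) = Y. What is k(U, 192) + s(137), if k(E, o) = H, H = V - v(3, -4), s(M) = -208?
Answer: -54973/261 ≈ -210.62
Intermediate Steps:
V = -1729/261 (V = -5*(12/29 - 41/(-45)) = -5*(12*(1/29) - 41*(-1/45)) = -5*(12/29 + 41/45) = -5*1729/1305 = -1729/261 ≈ -6.6245)
U = -8
H = -685/261 (H = -1729/261 - 1*(-4) = -1729/261 + 4 = -685/261 ≈ -2.6245)
k(E, o) = -685/261
k(U, 192) + s(137) = -685/261 - 208 = -54973/261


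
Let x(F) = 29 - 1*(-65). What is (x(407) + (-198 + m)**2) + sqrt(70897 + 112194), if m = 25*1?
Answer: 30023 + sqrt(183091) ≈ 30451.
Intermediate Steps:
x(F) = 94 (x(F) = 29 + 65 = 94)
m = 25
(x(407) + (-198 + m)**2) + sqrt(70897 + 112194) = (94 + (-198 + 25)**2) + sqrt(70897 + 112194) = (94 + (-173)**2) + sqrt(183091) = (94 + 29929) + sqrt(183091) = 30023 + sqrt(183091)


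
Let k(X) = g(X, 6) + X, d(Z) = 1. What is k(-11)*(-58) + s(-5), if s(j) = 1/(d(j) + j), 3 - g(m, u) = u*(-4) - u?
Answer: -5105/4 ≈ -1276.3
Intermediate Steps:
g(m, u) = 3 + 5*u (g(m, u) = 3 - (u*(-4) - u) = 3 - (-4*u - u) = 3 - (-5)*u = 3 + 5*u)
s(j) = 1/(1 + j)
k(X) = 33 + X (k(X) = (3 + 5*6) + X = (3 + 30) + X = 33 + X)
k(-11)*(-58) + s(-5) = (33 - 11)*(-58) + 1/(1 - 5) = 22*(-58) + 1/(-4) = -1276 - 1/4 = -5105/4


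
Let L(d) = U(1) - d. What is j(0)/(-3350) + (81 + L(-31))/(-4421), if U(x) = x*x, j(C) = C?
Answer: -113/4421 ≈ -0.025560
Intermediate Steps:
U(x) = x²
L(d) = 1 - d (L(d) = 1² - d = 1 - d)
j(0)/(-3350) + (81 + L(-31))/(-4421) = 0/(-3350) + (81 + (1 - 1*(-31)))/(-4421) = 0*(-1/3350) + (81 + (1 + 31))*(-1/4421) = 0 + (81 + 32)*(-1/4421) = 0 + 113*(-1/4421) = 0 - 113/4421 = -113/4421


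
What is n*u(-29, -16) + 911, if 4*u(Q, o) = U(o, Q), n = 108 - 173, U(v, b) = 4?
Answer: 846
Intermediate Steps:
n = -65
u(Q, o) = 1 (u(Q, o) = (¼)*4 = 1)
n*u(-29, -16) + 911 = -65*1 + 911 = -65 + 911 = 846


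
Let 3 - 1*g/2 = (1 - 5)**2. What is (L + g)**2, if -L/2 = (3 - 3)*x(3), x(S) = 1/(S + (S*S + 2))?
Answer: 676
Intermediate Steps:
x(S) = 1/(2 + S + S**2) (x(S) = 1/(S + (S**2 + 2)) = 1/(S + (2 + S**2)) = 1/(2 + S + S**2))
g = -26 (g = 6 - 2*(1 - 5)**2 = 6 - 2*(-4)**2 = 6 - 2*16 = 6 - 32 = -26)
L = 0 (L = -2*(3 - 3)/(2 + 3 + 3**2) = -0/(2 + 3 + 9) = -0/14 = -2*0 = 0)
(L + g)**2 = (0 - 26)**2 = (-26)**2 = 676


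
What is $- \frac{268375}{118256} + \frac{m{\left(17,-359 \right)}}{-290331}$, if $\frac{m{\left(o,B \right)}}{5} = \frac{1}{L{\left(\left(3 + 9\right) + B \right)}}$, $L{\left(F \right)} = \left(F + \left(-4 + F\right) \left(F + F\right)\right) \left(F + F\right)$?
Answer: $- \frac{346145614758325315}{152524623451746096} \approx -2.2694$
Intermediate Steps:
$L{\left(F \right)} = 2 F \left(F + 2 F \left(-4 + F\right)\right)$ ($L{\left(F \right)} = \left(F + \left(-4 + F\right) 2 F\right) 2 F = \left(F + 2 F \left(-4 + F\right)\right) 2 F = 2 F \left(F + 2 F \left(-4 + F\right)\right)$)
$m{\left(o,B \right)} = \frac{5}{\left(12 + B\right)^{2} \left(34 + 4 B\right)}$ ($m{\left(o,B \right)} = \frac{5}{\left(\left(3 + 9\right) + B\right)^{2} \left(-14 + 4 \left(\left(3 + 9\right) + B\right)\right)} = \frac{5}{\left(12 + B\right)^{2} \left(-14 + 4 \left(12 + B\right)\right)} = \frac{5}{\left(12 + B\right)^{2} \left(-14 + \left(48 + 4 B\right)\right)} = \frac{5}{\left(12 + B\right)^{2} \left(34 + 4 B\right)}$)
$- \frac{268375}{118256} + \frac{m{\left(17,-359 \right)}}{-290331} = - \frac{268375}{118256} + \frac{\frac{5}{2} \frac{1}{\left(12 - 359\right)^{2}} \frac{1}{17 + 2 \left(-359\right)}}{-290331} = \left(-268375\right) \frac{1}{118256} + \frac{5}{2 \cdot 120409 \left(17 - 718\right)} \left(- \frac{1}{290331}\right) = - \frac{14125}{6224} + \frac{5}{2} \cdot \frac{1}{120409} \frac{1}{-701} \left(- \frac{1}{290331}\right) = - \frac{14125}{6224} + \frac{5}{2} \cdot \frac{1}{120409} \left(- \frac{1}{701}\right) \left(- \frac{1}{290331}\right) = - \frac{14125}{6224} - - \frac{5}{49011768461358} = - \frac{14125}{6224} + \frac{5}{49011768461358} = - \frac{346145614758325315}{152524623451746096}$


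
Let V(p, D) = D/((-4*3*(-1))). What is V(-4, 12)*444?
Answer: 444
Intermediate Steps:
V(p, D) = D/12 (V(p, D) = D/((-12*(-1))) = D/12)
V(-4, 12)*444 = ((1/12)*12)*444 = 1*444 = 444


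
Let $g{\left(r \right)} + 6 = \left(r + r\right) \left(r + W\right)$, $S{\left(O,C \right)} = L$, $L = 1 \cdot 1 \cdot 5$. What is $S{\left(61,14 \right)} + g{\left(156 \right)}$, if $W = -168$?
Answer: $-3745$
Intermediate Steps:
$L = 5$ ($L = 1 \cdot 5 = 5$)
$S{\left(O,C \right)} = 5$
$g{\left(r \right)} = -6 + 2 r \left(-168 + r\right)$ ($g{\left(r \right)} = -6 + \left(r + r\right) \left(r - 168\right) = -6 + 2 r \left(-168 + r\right)$)
$S{\left(61,14 \right)} + g{\left(156 \right)} = 5 - \left(52422 - 48672\right) = 5 - 3750 = -3745$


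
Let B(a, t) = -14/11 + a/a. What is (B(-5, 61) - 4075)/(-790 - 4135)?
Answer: 44828/54175 ≈ 0.82747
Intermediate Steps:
B(a, t) = -3/11 (B(a, t) = -14*1/11 + 1 = -14/11 + 1 = -3/11)
(B(-5, 61) - 4075)/(-790 - 4135) = (-3/11 - 4075)/(-790 - 4135) = -44828/11/(-4925) = -44828/11*(-1/4925) = 44828/54175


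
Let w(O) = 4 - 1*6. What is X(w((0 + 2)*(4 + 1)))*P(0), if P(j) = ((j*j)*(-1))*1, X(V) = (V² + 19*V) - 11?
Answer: 0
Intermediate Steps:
w(O) = -2 (w(O) = 4 - 6 = -2)
X(V) = -11 + V² + 19*V
P(j) = -j² (P(j) = (j²*(-1))*1 = -j²*1 = -j²)
X(w((0 + 2)*(4 + 1)))*P(0) = (-11 + (-2)² + 19*(-2))*(-1*0²) = (-11 + 4 - 38)*(-1*0) = -45*0 = 0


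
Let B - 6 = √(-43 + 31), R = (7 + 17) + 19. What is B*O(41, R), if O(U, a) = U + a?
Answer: 504 + 168*I*√3 ≈ 504.0 + 290.98*I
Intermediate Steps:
R = 43 (R = 24 + 19 = 43)
B = 6 + 2*I*√3 (B = 6 + √(-43 + 31) = 6 + √(-12) = 6 + 2*I*√3 ≈ 6.0 + 3.4641*I)
B*O(41, R) = (6 + 2*I*√3)*(41 + 43) = (6 + 2*I*√3)*84 = 504 + 168*I*√3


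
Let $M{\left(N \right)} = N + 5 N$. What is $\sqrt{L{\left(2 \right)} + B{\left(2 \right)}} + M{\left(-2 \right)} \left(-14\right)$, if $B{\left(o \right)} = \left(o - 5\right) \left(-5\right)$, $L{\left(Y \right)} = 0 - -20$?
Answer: $168 + \sqrt{35} \approx 173.92$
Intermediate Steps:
$L{\left(Y \right)} = 20$ ($L{\left(Y \right)} = 0 + 20 = 20$)
$B{\left(o \right)} = 25 - 5 o$ ($B{\left(o \right)} = \left(-5 + o\right) \left(-5\right) = 25 - 5 o$)
$M{\left(N \right)} = 6 N$
$\sqrt{L{\left(2 \right)} + B{\left(2 \right)}} + M{\left(-2 \right)} \left(-14\right) = \sqrt{20 + \left(25 - 10\right)} + 6 \left(-2\right) \left(-14\right) = \sqrt{20 + \left(25 - 10\right)} - -168 = \sqrt{20 + 15} + 168 = \sqrt{35} + 168 = 168 + \sqrt{35}$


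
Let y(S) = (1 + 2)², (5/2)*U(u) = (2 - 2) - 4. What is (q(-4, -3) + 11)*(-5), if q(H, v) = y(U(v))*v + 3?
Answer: 65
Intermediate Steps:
U(u) = -8/5 (U(u) = 2*((2 - 2) - 4)/5 = 2*(0 - 4)/5 = (⅖)*(-4) = -8/5)
y(S) = 9 (y(S) = 3² = 9)
q(H, v) = 3 + 9*v (q(H, v) = 9*v + 3 = 3 + 9*v)
(q(-4, -3) + 11)*(-5) = ((3 + 9*(-3)) + 11)*(-5) = ((3 - 27) + 11)*(-5) = (-24 + 11)*(-5) = -13*(-5) = 65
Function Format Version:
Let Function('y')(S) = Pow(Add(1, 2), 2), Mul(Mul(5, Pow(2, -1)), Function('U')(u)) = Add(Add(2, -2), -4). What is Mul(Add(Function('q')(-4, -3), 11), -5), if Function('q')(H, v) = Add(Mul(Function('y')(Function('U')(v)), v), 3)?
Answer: 65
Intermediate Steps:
Function('U')(u) = Rational(-8, 5) (Function('U')(u) = Mul(Rational(2, 5), Add(Add(2, -2), -4)) = Mul(Rational(2, 5), Add(0, -4)) = Mul(Rational(2, 5), -4) = Rational(-8, 5))
Function('y')(S) = 9 (Function('y')(S) = Pow(3, 2) = 9)
Function('q')(H, v) = Add(3, Mul(9, v)) (Function('q')(H, v) = Add(Mul(9, v), 3) = Add(3, Mul(9, v)))
Mul(Add(Function('q')(-4, -3), 11), -5) = Mul(Add(Add(3, Mul(9, -3)), 11), -5) = Mul(Add(Add(3, -27), 11), -5) = Mul(Add(-24, 11), -5) = Mul(-13, -5) = 65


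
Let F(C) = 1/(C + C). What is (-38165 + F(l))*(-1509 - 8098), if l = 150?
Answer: 109995336893/300 ≈ 3.6665e+8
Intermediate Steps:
F(C) = 1/(2*C)
(-38165 + F(l))*(-1509 - 8098) = (-38165 + (½)/150)*(-1509 - 8098) = (-38165 + (½)*(1/150))*(-9607) = (-38165 + 1/300)*(-9607) = -11449499/300*(-9607) = 109995336893/300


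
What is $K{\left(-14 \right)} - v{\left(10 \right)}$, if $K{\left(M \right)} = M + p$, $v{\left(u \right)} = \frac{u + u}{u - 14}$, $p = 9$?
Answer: $0$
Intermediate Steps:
$v{\left(u \right)} = \frac{2 u}{-14 + u}$
$K{\left(M \right)} = 9 + M$ ($K{\left(M \right)} = M + 9 = 9 + M$)
$K{\left(-14 \right)} - v{\left(10 \right)} = \left(9 - 14\right) - 2 \cdot 10 \frac{1}{-14 + 10} = -5 - 2 \cdot 10 \frac{1}{-4} = -5 - 2 \cdot 10 \left(- \frac{1}{4}\right) = -5 - -5 = -5 + 5 = 0$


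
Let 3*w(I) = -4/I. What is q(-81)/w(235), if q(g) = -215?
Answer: 151575/4 ≈ 37894.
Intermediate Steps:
w(I) = -4/(3*I) (w(I) = (-4/I)/3 = -4/(3*I))
q(-81)/w(235) = -215/((-4/3/235)) = -215/((-4/3*1/235)) = -215/(-4/705) = -215*(-705/4) = 151575/4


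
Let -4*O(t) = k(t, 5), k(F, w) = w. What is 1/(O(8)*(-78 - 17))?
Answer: 4/475 ≈ 0.0084210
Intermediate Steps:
O(t) = -5/4 (O(t) = -1/4*5 = -5/4)
1/(O(8)*(-78 - 17)) = 1/(-5*(-78 - 17)/4) = 1/(-5/4*(-95)) = 1/(475/4) = 4/475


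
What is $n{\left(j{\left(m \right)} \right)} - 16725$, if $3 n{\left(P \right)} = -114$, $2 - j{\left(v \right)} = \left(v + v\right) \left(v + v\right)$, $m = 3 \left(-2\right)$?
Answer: $-16763$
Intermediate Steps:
$m = -6$
$j{\left(v \right)} = 2 - 4 v^{2}$ ($j{\left(v \right)} = 2 - \left(v + v\right) \left(v + v\right) = 2 - 2 v 2 v = 2 - 4 v^{2}$)
$n{\left(P \right)} = -38$ ($n{\left(P \right)} = \frac{1}{3} \left(-114\right) = -38$)
$n{\left(j{\left(m \right)} \right)} - 16725 = -38 - 16725 = -16763$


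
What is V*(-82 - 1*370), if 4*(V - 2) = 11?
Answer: -2147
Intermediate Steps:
V = 19/4 (V = 2 + (¼)*11 = 2 + 11/4 = 19/4 ≈ 4.7500)
V*(-82 - 1*370) = 19*(-82 - 1*370)/4 = 19*(-82 - 370)/4 = (19/4)*(-452) = -2147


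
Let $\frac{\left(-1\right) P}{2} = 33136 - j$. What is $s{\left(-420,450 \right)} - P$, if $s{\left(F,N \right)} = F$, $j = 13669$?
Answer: $38514$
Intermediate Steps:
$P = -38934$ ($P = - 2 \left(33136 - 13669\right) = \left(-2\right) 19467 = -38934$)
$s{\left(-420,450 \right)} - P = -420 - -38934 = -420 + 38934 = 38514$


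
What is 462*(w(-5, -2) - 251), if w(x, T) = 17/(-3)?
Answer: -118580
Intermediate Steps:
w(x, T) = -17/3 (w(x, T) = 17*(-⅓) = -17/3)
462*(w(-5, -2) - 251) = 462*(-17/3 - 251) = 462*(-770/3) = -118580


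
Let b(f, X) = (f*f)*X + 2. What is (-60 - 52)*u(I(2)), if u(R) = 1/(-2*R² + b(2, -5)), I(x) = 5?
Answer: 28/17 ≈ 1.6471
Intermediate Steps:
b(f, X) = 2 + X*f² (b(f, X) = f²*X + 2 = X*f² + 2 = 2 + X*f²)
u(R) = 1/(-18 - 2*R²) (u(R) = 1/(-2*R² + (2 - 5*2²)) = 1/(-2*R² + (2 - 5*4)) = 1/(-2*R² + (2 - 20)) = 1/(-2*R² - 18) = 1/(-18 - 2*R²))
(-60 - 52)*u(I(2)) = (-60 - 52)*(-1/(18 + 2*5²)) = -(-112)/(18 + 2*25) = -(-112)/(18 + 50) = -(-112)/68 = -112*(-1/68) = 28/17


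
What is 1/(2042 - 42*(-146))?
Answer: 1/8174 ≈ 0.00012234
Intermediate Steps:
1/(2042 - 42*(-146)) = 1/(2042 + 6132) = 1/8174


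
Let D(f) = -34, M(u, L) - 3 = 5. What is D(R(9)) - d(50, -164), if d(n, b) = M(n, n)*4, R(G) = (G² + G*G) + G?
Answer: -66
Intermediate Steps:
M(u, L) = 8 (M(u, L) = 3 + 5 = 8)
R(G) = G + 2*G² (R(G) = (G² + G²) + G = 2*G² + G = G + 2*G²)
d(n, b) = 32 (d(n, b) = 8*4 = 32)
D(R(9)) - d(50, -164) = -34 - 1*32 = -34 - 32 = -66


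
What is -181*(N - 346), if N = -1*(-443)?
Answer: -17557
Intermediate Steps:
N = 443
-181*(N - 346) = -181*(443 - 346) = -181*97 = -17557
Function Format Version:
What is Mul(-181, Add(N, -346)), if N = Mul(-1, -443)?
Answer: -17557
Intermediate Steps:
N = 443
Mul(-181, Add(N, -346)) = Mul(-181, Add(443, -346)) = Mul(-181, 97) = -17557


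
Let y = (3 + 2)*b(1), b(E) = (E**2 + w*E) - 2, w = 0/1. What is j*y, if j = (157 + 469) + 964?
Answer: -7950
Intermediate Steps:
w = 0 (w = 0*1 = 0)
j = 1590 (j = 626 + 964 = 1590)
b(E) = -2 + E**2 (b(E) = (E**2 + 0*E) - 2 = (E**2 + 0) - 2 = E**2 - 2 = -2 + E**2)
y = -5 (y = (3 + 2)*(-2 + 1**2) = 5*(-2 + 1) = 5*(-1) = -5)
j*y = 1590*(-5) = -7950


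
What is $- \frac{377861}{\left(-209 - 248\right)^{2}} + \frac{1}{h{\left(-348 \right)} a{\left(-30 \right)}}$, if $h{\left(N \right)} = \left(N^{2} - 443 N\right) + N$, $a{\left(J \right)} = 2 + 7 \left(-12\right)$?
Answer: $- \frac{8518286990689}{4708174900560} \approx -1.8093$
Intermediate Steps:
$a{\left(J \right)} = -82$ ($a{\left(J \right)} = 2 - 84 = -82$)
$h{\left(N \right)} = N^{2} - 442 N$
$- \frac{377861}{\left(-209 - 248\right)^{2}} + \frac{1}{h{\left(-348 \right)} a{\left(-30 \right)}} = - \frac{377861}{\left(-209 - 248\right)^{2}} + \frac{1}{- 348 \left(-442 - 348\right) \left(-82\right)} = - \frac{377861}{\left(-209 - 248\right)^{2}} + \frac{1}{\left(-348\right) \left(-790\right)} \left(- \frac{1}{82}\right) = - \frac{377861}{\left(-457\right)^{2}} + \frac{1}{274920} \left(- \frac{1}{82}\right) = - \frac{377861}{208849} + \frac{1}{274920} \left(- \frac{1}{82}\right) = \left(-377861\right) \frac{1}{208849} - \frac{1}{22543440} = - \frac{377861}{208849} - \frac{1}{22543440} = - \frac{8518286990689}{4708174900560}$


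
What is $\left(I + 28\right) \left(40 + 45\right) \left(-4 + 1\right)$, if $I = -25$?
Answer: $-765$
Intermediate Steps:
$\left(I + 28\right) \left(40 + 45\right) \left(-4 + 1\right) = \left(-25 + 28\right) \left(40 + 45\right) \left(-4 + 1\right) = 3 \cdot 85 \left(-3\right) = 255 \left(-3\right) = -765$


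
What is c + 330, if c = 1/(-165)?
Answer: 54449/165 ≈ 329.99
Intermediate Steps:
c = -1/165 ≈ -0.0060606
c + 330 = -1/165 + 330 = 54449/165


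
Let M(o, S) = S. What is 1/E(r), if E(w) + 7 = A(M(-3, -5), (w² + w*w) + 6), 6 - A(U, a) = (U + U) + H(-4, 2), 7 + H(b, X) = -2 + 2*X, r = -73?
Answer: 1/14 ≈ 0.071429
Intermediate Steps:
H(b, X) = -9 + 2*X (H(b, X) = -7 + (-2 + 2*X) = -9 + 2*X)
A(U, a) = 11 - 2*U (A(U, a) = 6 - ((U + U) + (-9 + 2*2)) = 6 - (2*U + (-9 + 4)) = 6 - (2*U - 5) = 6 - (-5 + 2*U) = 6 + (5 - 2*U) = 11 - 2*U)
E(w) = 14 (E(w) = -7 + (11 - 2*(-5)) = -7 + (11 + 10) = -7 + 21 = 14)
1/E(r) = 1/14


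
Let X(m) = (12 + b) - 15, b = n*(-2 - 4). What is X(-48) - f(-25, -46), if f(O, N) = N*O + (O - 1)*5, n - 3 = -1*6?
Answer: -1005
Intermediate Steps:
n = -3 (n = 3 - 1*6 = 3 - 6 = -3)
b = 18 (b = -3*(-2 - 4) = -3*(-6) = 18)
f(O, N) = -5 + 5*O + N*O (f(O, N) = N*O + (-1 + O)*5 = N*O + (-5 + 5*O) = -5 + 5*O + N*O)
X(m) = 15 (X(m) = (12 + 18) - 15 = 30 - 15 = 15)
X(-48) - f(-25, -46) = 15 - (-5 + 5*(-25) - 46*(-25)) = 15 - (-5 - 125 + 1150) = 15 - 1*1020 = 15 - 1020 = -1005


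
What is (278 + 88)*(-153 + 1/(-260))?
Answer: -7279923/130 ≈ -55999.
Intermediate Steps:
(278 + 88)*(-153 + 1/(-260)) = 366*(-153 - 1/260) = 366*(-39781/260) = -7279923/130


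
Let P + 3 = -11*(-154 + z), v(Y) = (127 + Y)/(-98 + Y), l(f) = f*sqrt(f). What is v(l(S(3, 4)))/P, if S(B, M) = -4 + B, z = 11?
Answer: -2489/3015970 + 9*I/603194 ≈ -0.00082527 + 1.4921e-5*I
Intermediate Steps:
l(f) = f**(3/2)
v(Y) = (127 + Y)/(-98 + Y)
P = 1570 (P = -3 - 11*(-154 + 11) = -3 - 11*(-143) = -3 + 1573 = 1570)
v(l(S(3, 4)))/P = ((127 + (-4 + 3)**(3/2))/(-98 + (-4 + 3)**(3/2)))/1570 = ((127 + (-1)**(3/2))/(-98 + (-1)**(3/2)))*(1/1570) = ((127 - I)/(-98 - I))*(1/1570) = (((-98 + I)/9605)*(127 - I))*(1/1570) = ((-98 + I)*(127 - I)/9605)*(1/1570) = (-98 + I)*(127 - I)/15079850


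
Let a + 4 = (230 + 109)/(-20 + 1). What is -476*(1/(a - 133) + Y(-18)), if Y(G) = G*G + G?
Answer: -214255454/1471 ≈ -1.4565e+5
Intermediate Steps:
a = -415/19 (a = -4 + (230 + 109)/(-20 + 1) = -4 + 339/(-19) = -4 + 339*(-1/19) = -4 - 339/19 = -415/19 ≈ -21.842)
Y(G) = G + G² (Y(G) = G² + G = G + G²)
-476*(1/(a - 133) + Y(-18)) = -476*(1/(-415/19 - 133) - 18*(1 - 18)) = -476*(1/(-2942/19) - 18*(-17)) = -476*(-19/2942 + 306) = -476*900233/2942 = -214255454/1471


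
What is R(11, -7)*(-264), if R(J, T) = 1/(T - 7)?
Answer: 132/7 ≈ 18.857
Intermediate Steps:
R(J, T) = 1/(-7 + T)
R(11, -7)*(-264) = -264/(-7 - 7) = -264/(-14) = -1/14*(-264) = 132/7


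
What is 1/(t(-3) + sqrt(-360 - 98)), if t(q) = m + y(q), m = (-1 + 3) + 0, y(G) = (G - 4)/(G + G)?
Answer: 114/16849 - 36*I*sqrt(458)/16849 ≈ 0.006766 - 0.045726*I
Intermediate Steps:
y(G) = (-4 + G)/(2*G) (y(G) = (-4 + G)/((2*G)) = (-4 + G)*(1/(2*G)) = (-4 + G)/(2*G))
m = 2 (m = 2 + 0 = 2)
t(q) = 2 + (-4 + q)/(2*q)
1/(t(-3) + sqrt(-360 - 98)) = 1/((5/2 - 2/(-3)) + sqrt(-360 - 98)) = 1/((5/2 - 2*(-1/3)) + sqrt(-458)) = 1/((5/2 + 2/3) + I*sqrt(458)) = 1/(19/6 + I*sqrt(458))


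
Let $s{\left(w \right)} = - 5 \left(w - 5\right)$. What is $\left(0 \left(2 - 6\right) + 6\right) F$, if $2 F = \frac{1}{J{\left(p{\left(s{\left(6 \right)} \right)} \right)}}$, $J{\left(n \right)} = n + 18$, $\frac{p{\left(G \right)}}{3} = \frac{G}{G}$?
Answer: $\frac{1}{7} \approx 0.14286$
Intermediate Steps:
$s{\left(w \right)} = 25 - 5 w$ ($s{\left(w \right)} = - 5 \left(-5 + w\right) = 25 - 5 w$)
$p{\left(G \right)} = 3$ ($p{\left(G \right)} = 3 \frac{G}{G} = 3 \cdot 1 = 3$)
$J{\left(n \right)} = 18 + n$
$F = \frac{1}{42}$ ($F = \frac{1}{2 \left(18 + 3\right)} = \frac{1}{2 \cdot 21} = \frac{1}{2} \cdot \frac{1}{21} = \frac{1}{42} \approx 0.02381$)
$\left(0 \left(2 - 6\right) + 6\right) F = \left(0 \left(2 - 6\right) + 6\right) \frac{1}{42} = \left(0 \left(-4\right) + 6\right) \frac{1}{42} = \left(0 + 6\right) \frac{1}{42} = 6 \cdot \frac{1}{42} = \frac{1}{7}$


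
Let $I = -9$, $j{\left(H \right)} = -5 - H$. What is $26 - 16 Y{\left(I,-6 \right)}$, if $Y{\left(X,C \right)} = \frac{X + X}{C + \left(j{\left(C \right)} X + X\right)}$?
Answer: $14$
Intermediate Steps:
$Y{\left(X,C \right)} = \frac{2 X}{C + X + X \left(-5 - C\right)}$ ($Y{\left(X,C \right)} = \frac{X + X}{C + \left(\left(-5 - C\right) X + X\right)} = \frac{2 X}{C + \left(X \left(-5 - C\right) + X\right)} = \frac{2 X}{C + \left(X + X \left(-5 - C\right)\right)} = \frac{2 X}{C + X + X \left(-5 - C\right)}$)
$26 - 16 Y{\left(I,-6 \right)} = 26 - 16 \cdot 2 \left(-9\right) \frac{1}{-6 - 9 - - 9 \left(5 - 6\right)} = 26 - 16 \cdot 2 \left(-9\right) \frac{1}{-6 - 9 - \left(-9\right) \left(-1\right)} = 26 - 16 \cdot 2 \left(-9\right) \frac{1}{-6 - 9 - 9} = 26 - 16 \cdot 2 \left(-9\right) \frac{1}{-24} = 26 - 16 \cdot 2 \left(-9\right) \left(- \frac{1}{24}\right) = 26 - 12 = 14$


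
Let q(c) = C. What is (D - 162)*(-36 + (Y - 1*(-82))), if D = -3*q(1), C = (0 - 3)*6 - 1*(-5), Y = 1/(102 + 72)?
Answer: -328205/58 ≈ -5658.7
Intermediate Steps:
Y = 1/174 ≈ 0.0057471
C = -13 (C = -3*6 + 5 = -18 + 5 = -13)
q(c) = -13
D = 39 (D = -3*(-13) = 39)
(D - 162)*(-36 + (Y - 1*(-82))) = (39 - 162)*(-36 + (1/174 - 1*(-82))) = -123*(-36 + (1/174 + 82)) = -123*(-36 + 14269/174) = -123*8005/174 = -328205/58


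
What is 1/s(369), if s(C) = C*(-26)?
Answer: -1/9594 ≈ -0.00010423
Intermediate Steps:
s(C) = -26*C
1/s(369) = 1/(-26*369) = 1/(-9594) = -1/9594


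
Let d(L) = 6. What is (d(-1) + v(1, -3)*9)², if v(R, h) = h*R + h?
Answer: 2304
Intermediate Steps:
v(R, h) = h + R*h (v(R, h) = R*h + h = h + R*h)
(d(-1) + v(1, -3)*9)² = (6 - 3*(1 + 1)*9)² = (6 - 3*2*9)² = (6 - 6*9)² = (6 - 54)² = (-48)² = 2304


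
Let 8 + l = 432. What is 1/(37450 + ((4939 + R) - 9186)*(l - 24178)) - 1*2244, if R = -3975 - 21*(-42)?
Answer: -391335221639/174391810 ≈ -2244.0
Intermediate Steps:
l = 424 (l = -8 + 432 = 424)
R = -3093 (R = -3975 - 1*(-882) = -3975 + 882 = -3093)
1/(37450 + ((4939 + R) - 9186)*(l - 24178)) - 1*2244 = 1/(37450 + ((4939 - 3093) - 9186)*(424 - 24178)) - 1*2244 = 1/(37450 + (1846 - 9186)*(-23754)) - 2244 = 1/(37450 - 7340*(-23754)) - 2244 = 1/(37450 + 174354360) - 2244 = 1/174391810 - 2244 = -391335221639/174391810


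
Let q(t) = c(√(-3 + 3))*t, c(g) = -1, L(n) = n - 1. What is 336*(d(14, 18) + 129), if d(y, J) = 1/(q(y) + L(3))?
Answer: 43316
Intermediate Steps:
L(n) = -1 + n
q(t) = -t
d(y, J) = 1/(2 - y) (d(y, J) = 1/(-y + (-1 + 3)) = 1/(-y + 2) = 1/(2 - y))
336*(d(14, 18) + 129) = 336*(1/(2 - 1*14) + 129) = 336*(1/(2 - 14) + 129) = 336*(1/(-12) + 129) = 336*(-1/12 + 129) = 336*(1547/12) = 43316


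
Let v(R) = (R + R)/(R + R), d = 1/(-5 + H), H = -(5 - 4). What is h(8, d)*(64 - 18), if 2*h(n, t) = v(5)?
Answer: 23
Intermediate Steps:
H = -1 (H = -1*1 = -1)
d = -⅙ (d = 1/(-5 - 1) = 1/(-6) = -⅙ ≈ -0.16667)
v(R) = 1 (v(R) = (2*R)/((2*R)) = (2*R)*(1/(2*R)) = 1)
h(n, t) = ½ (h(n, t) = (½)*1 = ½)
h(8, d)*(64 - 18) = (64 - 18)/2 = (½)*46 = 23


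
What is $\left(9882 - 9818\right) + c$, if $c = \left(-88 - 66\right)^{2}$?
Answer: $23780$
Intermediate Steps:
$c = 23716$ ($c = \left(-154\right)^{2} = 23716$)
$\left(9882 - 9818\right) + c = \left(9882 - 9818\right) + 23716 = 64 + 23716 = 23780$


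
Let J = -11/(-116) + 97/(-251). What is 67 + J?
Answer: 1942281/29116 ≈ 66.708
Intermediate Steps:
J = -8491/29116 (J = -11*(-1/116) + 97*(-1/251) = 11/116 - 97/251 = -8491/29116 ≈ -0.29163)
67 + J = 67 - 8491/29116 = 1942281/29116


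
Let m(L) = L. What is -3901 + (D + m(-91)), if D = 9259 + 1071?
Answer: 6338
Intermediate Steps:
D = 10330
-3901 + (D + m(-91)) = -3901 + (10330 - 91) = -3901 + 10239 = 6338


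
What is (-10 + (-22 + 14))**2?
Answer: 324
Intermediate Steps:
(-10 + (-22 + 14))**2 = (-10 - 8)**2 = (-18)**2 = 324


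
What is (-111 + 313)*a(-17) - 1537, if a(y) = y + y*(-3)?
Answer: 5331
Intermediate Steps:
a(y) = -2*y (a(y) = y - 3*y = -2*y)
(-111 + 313)*a(-17) - 1537 = (-111 + 313)*(-2*(-17)) - 1537 = 202*34 - 1537 = 6868 - 1537 = 5331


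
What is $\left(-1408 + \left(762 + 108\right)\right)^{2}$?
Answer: $289444$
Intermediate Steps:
$\left(-1408 + \left(762 + 108\right)\right)^{2} = \left(-1408 + 870\right)^{2} = \left(-538\right)^{2} = 289444$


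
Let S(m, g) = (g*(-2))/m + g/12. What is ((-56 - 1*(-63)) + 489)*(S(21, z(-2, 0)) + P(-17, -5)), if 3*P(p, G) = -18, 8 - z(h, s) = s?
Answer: -63488/21 ≈ -3023.2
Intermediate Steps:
z(h, s) = 8 - s
P(p, G) = -6 (P(p, G) = (1/3)*(-18) = -6)
S(m, g) = g/12 - 2*g/m (S(m, g) = (-2*g)/m + g*(1/12) = -2*g/m + g/12 = g/12 - 2*g/m)
((-56 - 1*(-63)) + 489)*(S(21, z(-2, 0)) + P(-17, -5)) = ((-56 - 1*(-63)) + 489)*((1/12)*(8 - 1*0)*(-24 + 21)/21 - 6) = ((-56 + 63) + 489)*((1/12)*(8 + 0)*(1/21)*(-3) - 6) = (7 + 489)*((1/12)*8*(1/21)*(-3) - 6) = 496*(-2/21 - 6) = 496*(-128/21) = -63488/21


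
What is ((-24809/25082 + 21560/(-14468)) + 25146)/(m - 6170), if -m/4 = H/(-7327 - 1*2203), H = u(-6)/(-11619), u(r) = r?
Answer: -42096613840144033395/10330140734596591724 ≈ -4.0751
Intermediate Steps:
H = 2/3873 (H = -6/(-11619) = -6*(-1/11619) = 2/3873 ≈ 0.00051640)
m = 4/18454845 (m = -8/(3873*(-7327 - 1*2203)) = -8/(3873*(-7327 - 2203)) = -8/(3873*(-9530)) = -8*(-1)/(3873*9530) = -4*(-1/18454845) = 4/18454845 ≈ 2.1675e-7)
((-24809/25082 + 21560/(-14468)) + 25146)/(m - 6170) = ((-24809/25082 + 21560/(-14468)) + 25146)/(4/18454845 - 6170) = ((-24809*1/25082 + 21560*(-1/14468)) + 25146)/(-113866393646/18454845) = ((-24809/25082 - 5390/3617) + 25146)*(-18454845/113866393646) = (-224926133/90721594 + 25146)*(-18454845/113866393646) = (2281060276591/90721594)*(-18454845/113866393646) = -42096613840144033395/10330140734596591724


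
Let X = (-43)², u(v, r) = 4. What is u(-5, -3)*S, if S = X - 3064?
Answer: -4860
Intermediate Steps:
X = 1849
S = -1215 (S = 1849 - 3064 = -1215)
u(-5, -3)*S = 4*(-1215) = -4860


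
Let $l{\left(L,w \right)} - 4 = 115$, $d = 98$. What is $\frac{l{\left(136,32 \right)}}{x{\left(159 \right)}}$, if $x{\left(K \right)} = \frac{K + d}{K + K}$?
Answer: $\frac{37842}{257} \approx 147.25$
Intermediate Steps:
$l{\left(L,w \right)} = 119$ ($l{\left(L,w \right)} = 4 + 115 = 119$)
$x{\left(K \right)} = \frac{98 + K}{2 K}$ ($x{\left(K \right)} = \frac{K + 98}{K + K} = \frac{98 + K}{2 K}$)
$\frac{l{\left(136,32 \right)}}{x{\left(159 \right)}} = \frac{119}{\frac{1}{2} \cdot \frac{1}{159} \left(98 + 159\right)} = \frac{119}{\frac{1}{2} \cdot \frac{1}{159} \cdot 257} = \frac{119}{\frac{257}{318}} = 119 \cdot \frac{318}{257} = \frac{37842}{257}$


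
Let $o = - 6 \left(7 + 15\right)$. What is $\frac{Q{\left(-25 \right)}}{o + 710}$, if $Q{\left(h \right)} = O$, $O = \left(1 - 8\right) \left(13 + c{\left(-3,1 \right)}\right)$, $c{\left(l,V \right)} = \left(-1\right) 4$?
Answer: $- \frac{63}{578} \approx -0.109$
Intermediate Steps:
$o = -132$ ($o = \left(-6\right) 22 = -132$)
$c{\left(l,V \right)} = -4$
$O = -63$ ($O = \left(1 - 8\right) \left(13 - 4\right) = \left(-7\right) 9 = -63$)
$Q{\left(h \right)} = -63$
$\frac{Q{\left(-25 \right)}}{o + 710} = - \frac{63}{-132 + 710} = - \frac{63}{578}$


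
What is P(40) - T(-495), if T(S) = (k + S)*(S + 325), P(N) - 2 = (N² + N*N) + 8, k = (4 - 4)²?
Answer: -80940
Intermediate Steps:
k = 0 (k = 0² = 0)
P(N) = 10 + 2*N² (P(N) = 2 + ((N² + N*N) + 8) = 2 + ((N² + N²) + 8) = 2 + (2*N² + 8) = 2 + (8 + 2*N²) = 10 + 2*N²)
T(S) = S*(325 + S) (T(S) = (0 + S)*(S + 325) = S*(325 + S))
P(40) - T(-495) = (10 + 2*40²) - (-495)*(325 - 495) = (10 + 2*1600) - (-495)*(-170) = (10 + 3200) - 1*84150 = 3210 - 84150 = -80940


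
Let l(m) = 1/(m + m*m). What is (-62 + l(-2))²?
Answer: 15129/4 ≈ 3782.3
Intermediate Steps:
l(m) = 1/(m + m²)
(-62 + l(-2))² = (-62 + 1/((-2)*(1 - 2)))² = (-62 - ½/(-1))² = (-62 - ½*(-1))² = (-62 + ½)² = (-123/2)² = 15129/4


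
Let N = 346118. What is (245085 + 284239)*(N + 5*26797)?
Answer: 254130040372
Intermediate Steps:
(245085 + 284239)*(N + 5*26797) = (245085 + 284239)*(346118 + 5*26797) = 529324*(346118 + 133985) = 529324*480103 = 254130040372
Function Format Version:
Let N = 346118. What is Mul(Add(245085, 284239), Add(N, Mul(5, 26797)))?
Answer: 254130040372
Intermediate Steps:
Mul(Add(245085, 284239), Add(N, Mul(5, 26797))) = Mul(Add(245085, 284239), Add(346118, Mul(5, 26797))) = Mul(529324, Add(346118, 133985)) = Mul(529324, 480103) = 254130040372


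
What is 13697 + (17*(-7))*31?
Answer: 10008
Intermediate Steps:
13697 + (17*(-7))*31 = 13697 - 119*31 = 13697 - 3689 = 10008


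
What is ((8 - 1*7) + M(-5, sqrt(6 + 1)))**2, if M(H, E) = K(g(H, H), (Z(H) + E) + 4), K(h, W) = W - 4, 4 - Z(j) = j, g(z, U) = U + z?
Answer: (10 + sqrt(7))**2 ≈ 159.92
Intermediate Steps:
Z(j) = 4 - j
K(h, W) = -4 + W
M(H, E) = 4 + E - H (M(H, E) = -4 + (((4 - H) + E) + 4) = -4 + ((4 + E - H) + 4) = -4 + (8 + E - H) = 4 + E - H)
((8 - 1*7) + M(-5, sqrt(6 + 1)))**2 = ((8 - 1*7) + (4 + sqrt(6 + 1) - 1*(-5)))**2 = ((8 - 7) + (4 + sqrt(7) + 5))**2 = (1 + (9 + sqrt(7)))**2 = (10 + sqrt(7))**2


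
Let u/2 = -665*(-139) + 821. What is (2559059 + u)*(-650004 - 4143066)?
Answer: -13159713992970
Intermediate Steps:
u = 186512 (u = 2*(-665*(-139) + 821) = 2*(92435 + 821) = 2*93256 = 186512)
(2559059 + u)*(-650004 - 4143066) = (2559059 + 186512)*(-650004 - 4143066) = 2745571*(-4793070) = -13159713992970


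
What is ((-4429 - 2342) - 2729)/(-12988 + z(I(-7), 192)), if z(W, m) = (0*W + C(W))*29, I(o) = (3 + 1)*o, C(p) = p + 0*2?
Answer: 95/138 ≈ 0.68841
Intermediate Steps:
C(p) = p (C(p) = p + 0 = p)
I(o) = 4*o
z(W, m) = 29*W (z(W, m) = (0*W + W)*29 = (0 + W)*29 = W*29 = 29*W)
((-4429 - 2342) - 2729)/(-12988 + z(I(-7), 192)) = ((-4429 - 2342) - 2729)/(-12988 + 29*(4*(-7))) = (-6771 - 2729)/(-12988 + 29*(-28)) = -9500/(-12988 - 812) = -9500/(-13800) = -9500*(-1/13800) = 95/138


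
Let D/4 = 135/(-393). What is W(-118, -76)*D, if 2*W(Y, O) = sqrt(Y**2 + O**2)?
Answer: -900*sqrt(197)/131 ≈ -96.428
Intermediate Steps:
W(Y, O) = sqrt(O**2 + Y**2)/2 (W(Y, O) = sqrt(Y**2 + O**2)/2 = sqrt(O**2 + Y**2)/2)
D = -180/131 (D = 4*(135/(-393)) = 4*(135*(-1/393)) = 4*(-45/131) = -180/131 ≈ -1.3740)
W(-118, -76)*D = (sqrt((-76)**2 + (-118)**2)/2)*(-180/131) = (sqrt(5776 + 13924)/2)*(-180/131) = (sqrt(19700)/2)*(-180/131) = ((10*sqrt(197))/2)*(-180/131) = (5*sqrt(197))*(-180/131) = -900*sqrt(197)/131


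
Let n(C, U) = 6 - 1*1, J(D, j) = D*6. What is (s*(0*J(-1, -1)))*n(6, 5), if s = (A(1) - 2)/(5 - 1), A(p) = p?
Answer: 0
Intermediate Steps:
J(D, j) = 6*D
n(C, U) = 5 (n(C, U) = 6 - 1 = 5)
s = -¼ (s = (1 - 2)/(5 - 1) = -1/4 = -1*¼ = -¼ ≈ -0.25000)
(s*(0*J(-1, -1)))*n(6, 5) = -0*6*(-1)*5 = -0*(-6)*5 = -¼*0*5 = 0*5 = 0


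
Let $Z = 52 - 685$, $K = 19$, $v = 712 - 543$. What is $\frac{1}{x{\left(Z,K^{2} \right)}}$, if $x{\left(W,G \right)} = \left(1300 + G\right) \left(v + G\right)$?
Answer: $\frac{1}{880330} \approx 1.1359 \cdot 10^{-6}$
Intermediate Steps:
$v = 169$
$Z = -633$
$x{\left(W,G \right)} = \left(169 + G\right) \left(1300 + G\right)$ ($x{\left(W,G \right)} = \left(1300 + G\right) \left(169 + G\right) = \left(169 + G\right) \left(1300 + G\right)$)
$\frac{1}{x{\left(Z,K^{2} \right)}} = \frac{1}{219700 + \left(19^{2}\right)^{2} + 1469 \cdot 19^{2}} = \frac{1}{219700 + 361^{2} + 1469 \cdot 361} = \frac{1}{219700 + 130321 + 530309} = \frac{1}{880330}$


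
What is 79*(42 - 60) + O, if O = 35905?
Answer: 34483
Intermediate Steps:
79*(42 - 60) + O = 79*(42 - 60) + 35905 = 79*(-18) + 35905 = -1422 + 35905 = 34483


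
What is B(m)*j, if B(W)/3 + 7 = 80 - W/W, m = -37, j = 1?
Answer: 216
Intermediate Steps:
B(W) = 216 (B(W) = -21 + 3*(80 - W/W) = -21 + 3*(80 - 1*1) = -21 + 3*(80 - 1) = -21 + 3*79 = -21 + 237 = 216)
B(m)*j = 216*1 = 216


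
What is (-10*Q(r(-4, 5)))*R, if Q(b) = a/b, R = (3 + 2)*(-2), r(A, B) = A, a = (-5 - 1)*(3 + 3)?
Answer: 900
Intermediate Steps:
a = -36 (a = -6*6 = -36)
R = -10 (R = 5*(-2) = -10)
Q(b) = -36/b
(-10*Q(r(-4, 5)))*R = -(-360)/(-4)*(-10) = -(-360)*(-1)/4*(-10) = -10*9*(-10) = -90*(-10) = 900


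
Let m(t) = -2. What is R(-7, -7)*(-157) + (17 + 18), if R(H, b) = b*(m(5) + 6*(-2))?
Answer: -15351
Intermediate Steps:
R(H, b) = -14*b (R(H, b) = b*(-2 + 6*(-2)) = b*(-2 - 12) = b*(-14) = -14*b)
R(-7, -7)*(-157) + (17 + 18) = -14*(-7)*(-157) + (17 + 18) = 98*(-157) + 35 = -15386 + 35 = -15351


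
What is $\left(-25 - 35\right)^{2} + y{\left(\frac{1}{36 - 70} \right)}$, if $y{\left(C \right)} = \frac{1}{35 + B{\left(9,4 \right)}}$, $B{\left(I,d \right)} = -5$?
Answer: $\frac{108001}{30} \approx 3600.0$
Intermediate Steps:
$y{\left(C \right)} = \frac{1}{30}$ ($y{\left(C \right)} = \frac{1}{35 - 5} = \frac{1}{30}$)
$\left(-25 - 35\right)^{2} + y{\left(\frac{1}{36 - 70} \right)} = \left(-25 - 35\right)^{2} + \frac{1}{30} = \left(-60\right)^{2} + \frac{1}{30} = 3600 + \frac{1}{30} = \frac{108001}{30}$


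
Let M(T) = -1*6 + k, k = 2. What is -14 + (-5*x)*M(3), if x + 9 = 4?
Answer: -114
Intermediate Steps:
x = -5 (x = -9 + 4 = -5)
M(T) = -4 (M(T) = -1*6 + 2 = -6 + 2 = -4)
-14 + (-5*x)*M(3) = -14 - 5*(-5)*(-4) = -14 + 25*(-4) = -14 - 100 = -114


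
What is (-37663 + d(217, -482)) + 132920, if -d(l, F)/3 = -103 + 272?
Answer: 94750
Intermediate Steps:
d(l, F) = -507 (d(l, F) = -3*(-103 + 272) = -3*169 = -507)
(-37663 + d(217, -482)) + 132920 = (-37663 - 507) + 132920 = -38170 + 132920 = 94750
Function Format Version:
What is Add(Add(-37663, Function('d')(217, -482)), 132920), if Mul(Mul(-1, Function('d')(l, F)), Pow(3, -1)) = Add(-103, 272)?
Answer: 94750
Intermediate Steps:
Function('d')(l, F) = -507 (Function('d')(l, F) = Mul(-3, Add(-103, 272)) = Mul(-3, 169) = -507)
Add(Add(-37663, Function('d')(217, -482)), 132920) = Add(Add(-37663, -507), 132920) = Add(-38170, 132920) = 94750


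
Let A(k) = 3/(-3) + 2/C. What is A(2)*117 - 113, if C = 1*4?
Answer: -343/2 ≈ -171.50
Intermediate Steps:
C = 4
A(k) = -½ (A(k) = 3/(-3) + 2/4 = 3*(-⅓) + 2*(¼) = -1 + ½ = -½)
A(2)*117 - 113 = -½*117 - 113 = -117/2 - 113 = -343/2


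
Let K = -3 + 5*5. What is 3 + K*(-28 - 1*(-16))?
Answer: -261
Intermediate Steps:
K = 22 (K = -3 + 25 = 22)
3 + K*(-28 - 1*(-16)) = 3 + 22*(-28 - 1*(-16)) = 3 + 22*(-28 + 16) = 3 + 22*(-12) = 3 - 264 = -261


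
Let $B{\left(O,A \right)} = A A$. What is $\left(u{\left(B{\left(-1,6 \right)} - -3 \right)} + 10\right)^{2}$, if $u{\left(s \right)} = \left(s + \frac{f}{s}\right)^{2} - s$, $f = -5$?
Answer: $\frac{5081178697609}{2313441} \approx 2.1964 \cdot 10^{6}$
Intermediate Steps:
$B{\left(O,A \right)} = A^{2}$
$u{\left(s \right)} = \left(s - \frac{5}{s}\right)^{2} - s$
$\left(u{\left(B{\left(-1,6 \right)} - -3 \right)} + 10\right)^{2} = \left(\left(- (6^{2} - -3) + \frac{\left(-5 + \left(6^{2} - -3\right)^{2}\right)^{2}}{\left(6^{2} - -3\right)^{2}}\right) + 10\right)^{2} = \left(\left(- (36 + 3) + \frac{\left(-5 + \left(36 + 3\right)^{2}\right)^{2}}{\left(36 + 3\right)^{2}}\right) + 10\right)^{2} = \left(\left(\left(-1\right) 39 + \frac{\left(-5 + 39^{2}\right)^{2}}{1521}\right) + 10\right)^{2} = \left(\left(-39 + \frac{\left(-5 + 1521\right)^{2}}{1521}\right) + 10\right)^{2} = \left(\left(-39 + \frac{1516^{2}}{1521}\right) + 10\right)^{2} = \left(\left(-39 + \frac{1}{1521} \cdot 2298256\right) + 10\right)^{2} = \left(\left(-39 + \frac{2298256}{1521}\right) + 10\right)^{2} = \left(\frac{2238937}{1521} + 10\right)^{2} = \left(\frac{2254147}{1521}\right)^{2} = \frac{5081178697609}{2313441}$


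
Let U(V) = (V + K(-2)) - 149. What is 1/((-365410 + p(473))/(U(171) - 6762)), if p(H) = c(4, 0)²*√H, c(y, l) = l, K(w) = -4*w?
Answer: 3366/182705 ≈ 0.018423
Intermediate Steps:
U(V) = -141 + V (U(V) = (V - 4*(-2)) - 149 = (V + 8) - 149 = (8 + V) - 149 = -141 + V)
p(H) = 0 (p(H) = 0²*√H = 0*√H = 0)
1/((-365410 + p(473))/(U(171) - 6762)) = 1/((-365410 + 0)/((-141 + 171) - 6762)) = 1/(-365410/(30 - 6762)) = 1/(-365410/(-6732)) = 1/(-365410*(-1/6732)) = 1/(182705/3366) = 3366/182705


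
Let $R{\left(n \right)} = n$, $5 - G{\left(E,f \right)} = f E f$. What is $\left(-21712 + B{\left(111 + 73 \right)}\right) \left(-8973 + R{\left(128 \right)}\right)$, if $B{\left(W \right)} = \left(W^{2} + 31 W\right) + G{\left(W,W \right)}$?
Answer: $54942053095$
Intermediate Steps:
$G{\left(E,f \right)} = 5 - E f^{2}$ ($G{\left(E,f \right)} = 5 - f E f = 5 - E f f = 5 - E f^{2}$)
$B{\left(W \right)} = 5 + W^{2} - W^{3} + 31 W$ ($B{\left(W \right)} = \left(W^{2} + 31 W\right) - \left(-5 + W W^{2}\right) = \left(W^{2} + 31 W\right) - \left(-5 + W^{3}\right) = 5 + W^{2} - W^{3} + 31 W$)
$\left(-21712 + B{\left(111 + 73 \right)}\right) \left(-8973 + R{\left(128 \right)}\right) = \left(-21712 + \left(5 + \left(111 + 73\right)^{2} - \left(111 + 73\right)^{3} + 31 \left(111 + 73\right)\right)\right) \left(-8973 + 128\right) = \left(-21712 + \left(5 + 184^{2} - 184^{3} + 31 \cdot 184\right)\right) \left(-8845\right) = \left(-21712 + \left(5 + 33856 - 6229504 + 5704\right)\right) \left(-8845\right) = \left(-21712 - 6189939\right) \left(-8845\right) = \left(-6211651\right) \left(-8845\right) = 54942053095$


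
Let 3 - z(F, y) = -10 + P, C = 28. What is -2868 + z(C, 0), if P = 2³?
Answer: -2863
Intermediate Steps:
P = 8
z(F, y) = 5 (z(F, y) = 3 - (-10 + 8) = 3 - 1*(-2) = 3 + 2 = 5)
-2868 + z(C, 0) = -2868 + 5 = -2863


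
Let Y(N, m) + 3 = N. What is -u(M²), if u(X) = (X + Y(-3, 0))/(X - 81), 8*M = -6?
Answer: -29/429 ≈ -0.067599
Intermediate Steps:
M = -¾ (M = (⅛)*(-6) = -¾ ≈ -0.75000)
Y(N, m) = -3 + N
u(X) = (-6 + X)/(-81 + X) (u(X) = (X + (-3 - 3))/(X - 81) = (X - 6)/(-81 + X) = (-6 + X)/(-81 + X))
-u(M²) = -(-6 + (-¾)²)/(-81 + (-¾)²) = -(-6 + 9/16)/(-81 + 9/16) = -(-87)/((-1287/16)*16) = -(-16)*(-87)/(1287*16) = -1*29/429 = -29/429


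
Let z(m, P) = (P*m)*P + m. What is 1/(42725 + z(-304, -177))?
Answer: -1/9481595 ≈ -1.0547e-7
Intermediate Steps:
z(m, P) = m + m*P² (z(m, P) = m*P² + m = m + m*P²)
1/(42725 + z(-304, -177)) = 1/(42725 - 304*(1 + (-177)²)) = 1/(42725 - 304*(1 + 31329)) = 1/(42725 - 304*31330) = 1/(42725 - 9524320) = 1/(-9481595) = -1/9481595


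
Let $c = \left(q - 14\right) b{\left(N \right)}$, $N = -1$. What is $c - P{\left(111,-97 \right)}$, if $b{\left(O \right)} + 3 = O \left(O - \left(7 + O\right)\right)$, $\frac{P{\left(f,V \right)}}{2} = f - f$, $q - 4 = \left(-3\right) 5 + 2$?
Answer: $-92$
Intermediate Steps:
$q = -9$ ($q = 4 + \left(\left(-3\right) 5 + 2\right) = 4 + \left(-15 + 2\right) = 4 - 13 = -9$)
$P{\left(f,V \right)} = 0$ ($P{\left(f,V \right)} = 2 \left(f - f\right) = 2 \cdot 0 = 0$)
$b{\left(O \right)} = -3 - 7 O$ ($b{\left(O \right)} = -3 + O \left(O - \left(7 + O\right)\right) = -3 + O \left(-7\right) = -3 - 7 O$)
$c = -92$ ($c = \left(-9 - 14\right) \left(-3 - -7\right) = - 23 \left(-3 + 7\right) = \left(-23\right) 4 = -92$)
$c - P{\left(111,-97 \right)} = -92 - 0 = -92 + 0 = -92$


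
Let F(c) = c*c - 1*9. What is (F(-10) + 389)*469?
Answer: 225120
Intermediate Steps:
F(c) = -9 + c² (F(c) = c² - 9 = -9 + c²)
(F(-10) + 389)*469 = ((-9 + (-10)²) + 389)*469 = ((-9 + 100) + 389)*469 = (91 + 389)*469 = 480*469 = 225120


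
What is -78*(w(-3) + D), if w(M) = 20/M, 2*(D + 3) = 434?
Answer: -16172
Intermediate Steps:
D = 214 (D = -3 + (½)*434 = -3 + 217 = 214)
-78*(w(-3) + D) = -78*(20/(-3) + 214) = -78*(20*(-⅓) + 214) = -78*(-20/3 + 214) = -78*622/3 = -16172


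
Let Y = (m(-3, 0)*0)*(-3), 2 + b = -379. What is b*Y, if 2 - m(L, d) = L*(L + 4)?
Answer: 0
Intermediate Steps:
m(L, d) = 2 - L*(4 + L) (m(L, d) = 2 - L*(L + 4) = 2 - L*(4 + L))
b = -381 (b = -2 - 379 = -381)
Y = 0 (Y = ((2 - 1*(-3)**2 - 4*(-3))*0)*(-3) = ((2 - 1*9 + 12)*0)*(-3) = ((2 - 9 + 12)*0)*(-3) = (5*0)*(-3) = 0*(-3) = 0)
b*Y = -381*0 = 0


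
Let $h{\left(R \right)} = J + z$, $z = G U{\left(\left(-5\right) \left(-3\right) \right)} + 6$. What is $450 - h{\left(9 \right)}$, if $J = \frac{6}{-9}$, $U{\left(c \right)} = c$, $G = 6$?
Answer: $\frac{1064}{3} \approx 354.67$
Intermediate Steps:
$z = 96$ ($z = 6 \left(\left(-5\right) \left(-3\right)\right) + 6 = 6 \cdot 15 + 6 = 90 + 6 = 96$)
$J = - \frac{2}{3}$ ($J = 6 \left(- \frac{1}{9}\right) = - \frac{2}{3} \approx -0.66667$)
$h{\left(R \right)} = \frac{286}{3}$ ($h{\left(R \right)} = - \frac{2}{3} + 96 = \frac{286}{3}$)
$450 - h{\left(9 \right)} = 450 - \frac{286}{3} = \frac{1064}{3}$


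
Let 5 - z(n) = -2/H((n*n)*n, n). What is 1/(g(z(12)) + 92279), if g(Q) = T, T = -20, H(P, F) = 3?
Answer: 1/92259 ≈ 1.0839e-5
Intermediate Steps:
z(n) = 17/3 (z(n) = 5 - (-2)/3 = 5 - 1*(-⅔) = 5 + ⅔ = 17/3)
g(Q) = -20
1/(g(z(12)) + 92279) = 1/(-20 + 92279) = 1/92259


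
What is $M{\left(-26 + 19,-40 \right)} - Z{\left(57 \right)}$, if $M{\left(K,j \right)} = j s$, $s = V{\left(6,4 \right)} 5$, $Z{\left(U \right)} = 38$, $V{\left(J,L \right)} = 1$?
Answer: $-238$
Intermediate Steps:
$s = 5$ ($s = 1 \cdot 5 = 5$)
$M{\left(K,j \right)} = 5 j$ ($M{\left(K,j \right)} = j 5 = 5 j$)
$M{\left(-26 + 19,-40 \right)} - Z{\left(57 \right)} = 5 \left(-40\right) - 38 = -200 - 38 = -238$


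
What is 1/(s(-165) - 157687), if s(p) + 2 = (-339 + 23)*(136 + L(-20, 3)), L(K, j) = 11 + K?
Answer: -1/197821 ≈ -5.0551e-6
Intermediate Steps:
s(p) = -40134 (s(p) = -2 + (-339 + 23)*(136 + (11 - 20)) = -2 - 316*(136 - 9) = -2 - 316*127 = -2 - 40132 = -40134)
1/(s(-165) - 157687) = 1/(-40134 - 157687) = 1/(-197821) = -1/197821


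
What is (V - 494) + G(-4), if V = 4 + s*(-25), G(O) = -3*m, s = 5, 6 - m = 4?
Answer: -621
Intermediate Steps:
m = 2 (m = 6 - 1*4 = 6 - 4 = 2)
G(O) = -6 (G(O) = -3*2 = -6)
V = -121 (V = 4 + 5*(-25) = 4 - 125 = -121)
(V - 494) + G(-4) = (-121 - 494) - 6 = -615 - 6 = -621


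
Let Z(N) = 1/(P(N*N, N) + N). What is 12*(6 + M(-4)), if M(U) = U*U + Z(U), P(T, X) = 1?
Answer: 260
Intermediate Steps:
Z(N) = 1/(1 + N)
M(U) = U**2 + 1/(1 + U) (M(U) = U*U + 1/(1 + U) = U**2 + 1/(1 + U))
12*(6 + M(-4)) = 12*(6 + (1 + (-4)**2*(1 - 4))/(1 - 4)) = 12*(6 + (1 + 16*(-3))/(-3)) = 12*(6 - (1 - 48)/3) = 12*(6 - 1/3*(-47)) = 12*(6 + 47/3) = 12*(65/3) = 260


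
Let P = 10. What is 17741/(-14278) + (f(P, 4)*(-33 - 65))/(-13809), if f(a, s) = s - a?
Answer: -84460311/65721634 ≈ -1.2851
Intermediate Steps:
17741/(-14278) + (f(P, 4)*(-33 - 65))/(-13809) = 17741/(-14278) + ((4 - 1*10)*(-33 - 65))/(-13809) = 17741*(-1/14278) + ((4 - 10)*(-98))*(-1/13809) = -17741/14278 - 6*(-98)*(-1/13809) = -17741/14278 + 588*(-1/13809) = -17741/14278 - 196/4603 = -84460311/65721634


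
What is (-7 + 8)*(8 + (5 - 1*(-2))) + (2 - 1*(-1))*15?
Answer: 60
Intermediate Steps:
(-7 + 8)*(8 + (5 - 1*(-2))) + (2 - 1*(-1))*15 = 1*(8 + (5 + 2)) + (2 + 1)*15 = 1*(8 + 7) + 3*15 = 1*15 + 45 = 15 + 45 = 60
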